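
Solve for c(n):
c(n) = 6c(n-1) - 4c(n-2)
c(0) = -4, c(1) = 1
Characteristic equation: x² - 6x + 4 = 0.
Discriminant Δ = (6)² + 4·(-4) = 20.
Roots r₁,₂ = (6 ± √20)/2, so r₁ = \sqrt{5} + 3, r₂ = 3 - \sqrt{5}.
General solution: c(n) = A·r₁^n + B·r₂^n.
From the initial conditions, A + B = -4 and r₁A + r₂B = 1.
Since r₁ - r₂ = √20: A = (1 - (-4)r₂)/√20 = -2 + \frac{13 \sqrt{5}}{10}, and B = -4 - A = - \frac{13 \sqrt{5}}{10} - 2.
So c(n) = \left(-2 + \frac{13 \sqrt{5}}{10}\right)\left(\sqrt{5} + 3\right)^n + \left(- \frac{13 \sqrt{5}}{10} - 2\right)\left(3 - \sqrt{5}\right)^n.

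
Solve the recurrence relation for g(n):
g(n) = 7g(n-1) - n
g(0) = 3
First-order linear with linear forcing.
Homogeneous solution: g_h(n) = A·(7)^n.
Try particular g_p(n) = pn + q. Substituting:
  pn + q = 7(p(n-1) + q) - n.
Matching the n-coefficient: p = 7p - 1 ⇒ p = \frac{1}{6}.
Matching constants: q = -7p + 7q ⇒ q = \frac{7}{36}.
General: g(n) = A·(7)^n + \frac{n}{6} + \frac{7}{36}.
Apply g(0) = 3: A + \frac{7}{36} = 3 ⇒ A = \frac{101}{36}.
So g(n) = \frac{101 \cdot 7^{n}}{36} + \frac{n}{6} + \frac{7}{36}.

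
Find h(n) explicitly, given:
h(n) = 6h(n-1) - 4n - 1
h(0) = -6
First-order linear with linear forcing.
Homogeneous solution: h_h(n) = A·(6)^n.
Try particular h_p(n) = pn + q. Substituting:
  pn + q = 6(p(n-1) + q) - 4n - 1.
Matching the n-coefficient: p = 6p - 4 ⇒ p = \frac{4}{5}.
Matching constants: q = -6p + 6q - 1 ⇒ q = \frac{29}{25}.
General: h(n) = A·(6)^n + \frac{4 n}{5} + \frac{29}{25}.
Apply h(0) = -6: A + \frac{29}{25} = -6 ⇒ A = - \frac{179}{25}.
So h(n) = - \frac{179 \cdot 6^{n}}{25} + \frac{4 n}{5} + \frac{29}{25}.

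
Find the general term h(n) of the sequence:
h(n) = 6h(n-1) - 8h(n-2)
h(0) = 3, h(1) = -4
Characteristic equation: x² - 6x + 8 = 0, which factors as (x - (4))(x - (2)) = 0.
Roots r₁ = 4, r₂ = 2 (distinct).
General solution: h(n) = A·(4)^n + B·(2)^n.
From h(0) = 3: A + B = 3.
From h(1) = -4: 4A + 2B = -4.
Solving: A = -5, B = 8.
So h(n) = 8 \cdot 2^{n} - 5 \cdot 4^{n}.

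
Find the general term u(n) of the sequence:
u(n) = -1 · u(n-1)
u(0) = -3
Pure geometric recurrence with ratio -1.
By induction u(n) = u(0) · (-1)^n = - 3 \left(-1\right)^{n}.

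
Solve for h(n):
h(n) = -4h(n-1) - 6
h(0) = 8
First-order linear non-homogeneous.
Homogeneous solution: h_h(n) = A·(-4)^n.
Try constant particular solution h_p = K: K = -4K - 6 ⇒ K = - \frac{6}{5}.
General: h(n) = A·(-4)^n - \frac{6}{5}.
Apply h(0) = 8: A - \frac{6}{5} = 8 ⇒ A = \frac{46}{5}.
So h(n) = \frac{46 \left(-4\right)^{n}}{5} - \frac{6}{5}.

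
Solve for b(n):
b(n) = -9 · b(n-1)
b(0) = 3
Pure geometric recurrence with ratio -9.
By induction b(n) = b(0) · (-9)^n = 3 \left(-9\right)^{n}.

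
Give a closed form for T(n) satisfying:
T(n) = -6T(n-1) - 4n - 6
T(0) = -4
First-order linear with linear forcing.
Homogeneous solution: T_h(n) = A·(-6)^n.
Try particular T_p(n) = pn + q. Substituting:
  pn + q = -6(p(n-1) + q) - 4n - 6.
Matching the n-coefficient: p = -6p - 4 ⇒ p = - \frac{4}{7}.
Matching constants: q = 6p - 6q - 6 ⇒ q = - \frac{66}{49}.
General: T(n) = A·(-6)^n - \frac{4 n}{7} - \frac{66}{49}.
Apply T(0) = -4: A - \frac{66}{49} = -4 ⇒ A = - \frac{130}{49}.
So T(n) = - \frac{130 \left(-6\right)^{n}}{49} - \frac{4 n}{7} - \frac{66}{49}.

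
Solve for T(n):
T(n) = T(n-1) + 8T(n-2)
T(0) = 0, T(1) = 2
Characteristic equation: x² - x - 8 = 0.
Discriminant Δ = (1)² + 4·(8) = 33.
Roots r₁,₂ = (1 ± √33)/2, so r₁ = \frac{1}{2} + \frac{\sqrt{33}}{2}, r₂ = \frac{1}{2} - \frac{\sqrt{33}}{2}.
General solution: T(n) = A·r₁^n + B·r₂^n.
From the initial conditions, A + B = 0 and r₁A + r₂B = 2.
Since r₁ - r₂ = √33: A = (2 - (0)r₂)/√33 = \frac{2 \sqrt{33}}{33}, and B = 0 - A = - \frac{2 \sqrt{33}}{33}.
So T(n) = \left(\frac{2 \sqrt{33}}{33}\right)\left(\frac{1}{2} + \frac{\sqrt{33}}{2}\right)^n + \left(- \frac{2 \sqrt{33}}{33}\right)\left(\frac{1}{2} - \frac{\sqrt{33}}{2}\right)^n.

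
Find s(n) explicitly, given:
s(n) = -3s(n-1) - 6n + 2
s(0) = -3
First-order linear with linear forcing.
Homogeneous solution: s_h(n) = A·(-3)^n.
Try particular s_p(n) = pn + q. Substituting:
  pn + q = -3(p(n-1) + q) - 6n + 2.
Matching the n-coefficient: p = -3p - 6 ⇒ p = - \frac{3}{2}.
Matching constants: q = 3p - 3q + 2 ⇒ q = - \frac{5}{8}.
General: s(n) = A·(-3)^n - \frac{3 n}{2} - \frac{5}{8}.
Apply s(0) = -3: A - \frac{5}{8} = -3 ⇒ A = - \frac{19}{8}.
So s(n) = - \frac{19 \left(-3\right)^{n}}{8} - \frac{3 n}{2} - \frac{5}{8}.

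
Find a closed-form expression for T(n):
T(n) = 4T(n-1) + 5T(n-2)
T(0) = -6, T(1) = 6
Characteristic equation: x² - 4x - 5 = 0, which factors as (x - (5))(x - (-1)) = 0.
Roots r₁ = 5, r₂ = -1 (distinct).
General solution: T(n) = A·(5)^n + B·(-1)^n.
From T(0) = -6: A + B = -6.
From T(1) = 6: 5A - B = 6.
Solving: A = 0, B = -6.
So T(n) = - 6 \left(-1\right)^{n}.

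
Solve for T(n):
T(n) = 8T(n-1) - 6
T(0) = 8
First-order linear non-homogeneous.
Homogeneous solution: T_h(n) = A·(8)^n.
Try constant particular solution T_p = K: K = 8K - 6 ⇒ K = \frac{6}{7}.
General: T(n) = A·(8)^n + \frac{6}{7}.
Apply T(0) = 8: A + \frac{6}{7} = 8 ⇒ A = \frac{50}{7}.
So T(n) = \frac{50 \cdot 8^{n}}{7} + \frac{6}{7}.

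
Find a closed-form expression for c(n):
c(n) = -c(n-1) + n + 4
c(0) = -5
First-order linear with linear forcing.
Homogeneous solution: c_h(n) = A·(-1)^n.
Try particular c_p(n) = pn + q. Substituting:
  pn + q = -(p(n-1) + q) + n + 4.
Matching the n-coefficient: p = -p + 1 ⇒ p = \frac{1}{2}.
Matching constants: q = p - q + 4 ⇒ q = \frac{9}{4}.
General: c(n) = A·(-1)^n + \frac{n}{2} + \frac{9}{4}.
Apply c(0) = -5: A + \frac{9}{4} = -5 ⇒ A = - \frac{29}{4}.
So c(n) = - \frac{29 \left(-1\right)^{n}}{4} + \frac{n}{2} + \frac{9}{4}.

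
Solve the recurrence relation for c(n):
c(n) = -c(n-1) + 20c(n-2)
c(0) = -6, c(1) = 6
Characteristic equation: x² + x - 20 = 0, which factors as (x - (-5))(x - (4)) = 0.
Roots r₁ = -5, r₂ = 4 (distinct).
General solution: c(n) = A·(-5)^n + B·(4)^n.
From c(0) = -6: A + B = -6.
From c(1) = 6: -5A + 4B = 6.
Solving: A = - \frac{10}{3}, B = - \frac{8}{3}.
So c(n) = - \frac{10 \left(-5\right)^{n}}{3} - \frac{8 \cdot 4^{n}}{3}.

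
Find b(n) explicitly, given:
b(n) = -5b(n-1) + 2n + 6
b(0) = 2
First-order linear with linear forcing.
Homogeneous solution: b_h(n) = A·(-5)^n.
Try particular b_p(n) = pn + q. Substituting:
  pn + q = -5(p(n-1) + q) + 2n + 6.
Matching the n-coefficient: p = -5p + 2 ⇒ p = \frac{1}{3}.
Matching constants: q = 5p - 5q + 6 ⇒ q = \frac{23}{18}.
General: b(n) = A·(-5)^n + \frac{n}{3} + \frac{23}{18}.
Apply b(0) = 2: A + \frac{23}{18} = 2 ⇒ A = \frac{13}{18}.
So b(n) = \frac{13 \left(-5\right)^{n}}{18} + \frac{n}{3} + \frac{23}{18}.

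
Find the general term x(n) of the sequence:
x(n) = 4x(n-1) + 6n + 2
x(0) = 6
First-order linear with linear forcing.
Homogeneous solution: x_h(n) = A·(4)^n.
Try particular x_p(n) = pn + q. Substituting:
  pn + q = 4(p(n-1) + q) + 6n + 2.
Matching the n-coefficient: p = 4p + 6 ⇒ p = -2.
Matching constants: q = -4p + 4q + 2 ⇒ q = - \frac{10}{3}.
General: x(n) = A·(4)^n - 2 n - \frac{10}{3}.
Apply x(0) = 6: A - \frac{10}{3} = 6 ⇒ A = \frac{28}{3}.
So x(n) = \frac{28 \cdot 4^{n}}{3} - 2 n - \frac{10}{3}.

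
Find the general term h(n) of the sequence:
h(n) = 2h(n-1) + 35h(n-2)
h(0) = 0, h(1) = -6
Characteristic equation: x² - 2x - 35 = 0, which factors as (x - (-5))(x - (7)) = 0.
Roots r₁ = -5, r₂ = 7 (distinct).
General solution: h(n) = A·(-5)^n + B·(7)^n.
From h(0) = 0: A + B = 0.
From h(1) = -6: -5A + 7B = -6.
Solving: A = \frac{1}{2}, B = - \frac{1}{2}.
So h(n) = \frac{\left(-5\right)^{n}}{2} - \frac{7^{n}}{2}.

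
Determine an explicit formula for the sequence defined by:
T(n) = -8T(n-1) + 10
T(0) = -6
First-order linear non-homogeneous.
Homogeneous solution: T_h(n) = A·(-8)^n.
Try constant particular solution T_p = K: K = -8K + 10 ⇒ K = \frac{10}{9}.
General: T(n) = A·(-8)^n + \frac{10}{9}.
Apply T(0) = -6: A + \frac{10}{9} = -6 ⇒ A = - \frac{64}{9}.
So T(n) = \frac{10}{9} - \frac{64 \left(-8\right)^{n}}{9}.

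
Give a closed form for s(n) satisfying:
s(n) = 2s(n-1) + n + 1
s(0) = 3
First-order linear with linear forcing.
Homogeneous solution: s_h(n) = A·(2)^n.
Try particular s_p(n) = pn + q. Substituting:
  pn + q = 2(p(n-1) + q) + n + 1.
Matching the n-coefficient: p = 2p + 1 ⇒ p = -1.
Matching constants: q = -2p + 2q + 1 ⇒ q = -3.
General: s(n) = A·(2)^n - n - 3.
Apply s(0) = 3: A - 3 = 3 ⇒ A = 6.
So s(n) = 6 \cdot 2^{n} - n - 3.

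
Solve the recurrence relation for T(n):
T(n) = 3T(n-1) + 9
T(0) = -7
First-order linear non-homogeneous.
Homogeneous solution: T_h(n) = A·(3)^n.
Try constant particular solution T_p = K: K = 3K + 9 ⇒ K = - \frac{9}{2}.
General: T(n) = A·(3)^n - \frac{9}{2}.
Apply T(0) = -7: A - \frac{9}{2} = -7 ⇒ A = - \frac{5}{2}.
So T(n) = - \frac{5 \cdot 3^{n}}{2} - \frac{9}{2}.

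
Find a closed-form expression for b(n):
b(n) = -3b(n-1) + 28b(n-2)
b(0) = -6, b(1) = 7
Characteristic equation: x² + 3x - 28 = 0, which factors as (x - (-7))(x - (4)) = 0.
Roots r₁ = -7, r₂ = 4 (distinct).
General solution: b(n) = A·(-7)^n + B·(4)^n.
From b(0) = -6: A + B = -6.
From b(1) = 7: -7A + 4B = 7.
Solving: A = - \frac{31}{11}, B = - \frac{35}{11}.
So b(n) = - \frac{31 \left(-7\right)^{n}}{11} - \frac{35 \cdot 4^{n}}{11}.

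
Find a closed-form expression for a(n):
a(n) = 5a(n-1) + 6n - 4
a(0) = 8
First-order linear with linear forcing.
Homogeneous solution: a_h(n) = A·(5)^n.
Try particular a_p(n) = pn + q. Substituting:
  pn + q = 5(p(n-1) + q) + 6n - 4.
Matching the n-coefficient: p = 5p + 6 ⇒ p = - \frac{3}{2}.
Matching constants: q = -5p + 5q - 4 ⇒ q = - \frac{7}{8}.
General: a(n) = A·(5)^n - \frac{3 n}{2} - \frac{7}{8}.
Apply a(0) = 8: A - \frac{7}{8} = 8 ⇒ A = \frac{71}{8}.
So a(n) = \frac{71 \cdot 5^{n}}{8} - \frac{3 n}{2} - \frac{7}{8}.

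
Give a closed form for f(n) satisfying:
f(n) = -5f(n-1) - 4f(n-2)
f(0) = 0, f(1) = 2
Characteristic equation: x² + 5x + 4 = 0, which factors as (x - (-4))(x - (-1)) = 0.
Roots r₁ = -4, r₂ = -1 (distinct).
General solution: f(n) = A·(-4)^n + B·(-1)^n.
From f(0) = 0: A + B = 0.
From f(1) = 2: -4A - B = 2.
Solving: A = - \frac{2}{3}, B = \frac{2}{3}.
So f(n) = \frac{2 \left(-1\right)^{n}}{3} - \frac{2 \left(-4\right)^{n}}{3}.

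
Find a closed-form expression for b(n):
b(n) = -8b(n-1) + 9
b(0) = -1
First-order linear non-homogeneous.
Homogeneous solution: b_h(n) = A·(-8)^n.
Try constant particular solution b_p = K: K = -8K + 9 ⇒ K = 1.
General: b(n) = A·(-8)^n + 1.
Apply b(0) = -1: A + 1 = -1 ⇒ A = -2.
So b(n) = 1 - 2 \left(-8\right)^{n}.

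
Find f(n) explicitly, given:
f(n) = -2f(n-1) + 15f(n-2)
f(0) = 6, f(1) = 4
Characteristic equation: x² + 2x - 15 = 0, which factors as (x - (3))(x - (-5)) = 0.
Roots r₁ = 3, r₂ = -5 (distinct).
General solution: f(n) = A·(3)^n + B·(-5)^n.
From f(0) = 6: A + B = 6.
From f(1) = 4: 3A - 5B = 4.
Solving: A = \frac{17}{4}, B = \frac{7}{4}.
So f(n) = \frac{7 \left(-5\right)^{n}}{4} + \frac{17 \cdot 3^{n}}{4}.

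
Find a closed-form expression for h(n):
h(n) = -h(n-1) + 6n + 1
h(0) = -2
First-order linear with linear forcing.
Homogeneous solution: h_h(n) = A·(-1)^n.
Try particular h_p(n) = pn + q. Substituting:
  pn + q = -(p(n-1) + q) + 6n + 1.
Matching the n-coefficient: p = -p + 6 ⇒ p = 3.
Matching constants: q = p - q + 1 ⇒ q = 2.
General: h(n) = A·(-1)^n + 3 n + 2.
Apply h(0) = -2: A + 2 = -2 ⇒ A = -4.
So h(n) = - 4 \left(-1\right)^{n} + 3 n + 2.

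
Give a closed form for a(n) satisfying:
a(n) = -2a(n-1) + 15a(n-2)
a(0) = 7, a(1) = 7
Characteristic equation: x² + 2x - 15 = 0, which factors as (x - (3))(x - (-5)) = 0.
Roots r₁ = 3, r₂ = -5 (distinct).
General solution: a(n) = A·(3)^n + B·(-5)^n.
From a(0) = 7: A + B = 7.
From a(1) = 7: 3A - 5B = 7.
Solving: A = \frac{21}{4}, B = \frac{7}{4}.
So a(n) = \frac{7 \left(-5\right)^{n}}{4} + \frac{21 \cdot 3^{n}}{4}.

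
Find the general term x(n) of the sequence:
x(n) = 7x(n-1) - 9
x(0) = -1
First-order linear non-homogeneous.
Homogeneous solution: x_h(n) = A·(7)^n.
Try constant particular solution x_p = K: K = 7K - 9 ⇒ K = \frac{3}{2}.
General: x(n) = A·(7)^n + \frac{3}{2}.
Apply x(0) = -1: A + \frac{3}{2} = -1 ⇒ A = - \frac{5}{2}.
So x(n) = \frac{3}{2} - \frac{5 \cdot 7^{n}}{2}.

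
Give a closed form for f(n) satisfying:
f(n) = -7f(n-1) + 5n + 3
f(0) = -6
First-order linear with linear forcing.
Homogeneous solution: f_h(n) = A·(-7)^n.
Try particular f_p(n) = pn + q. Substituting:
  pn + q = -7(p(n-1) + q) + 5n + 3.
Matching the n-coefficient: p = -7p + 5 ⇒ p = \frac{5}{8}.
Matching constants: q = 7p - 7q + 3 ⇒ q = \frac{59}{64}.
General: f(n) = A·(-7)^n + \frac{5 n}{8} + \frac{59}{64}.
Apply f(0) = -6: A + \frac{59}{64} = -6 ⇒ A = - \frac{443}{64}.
So f(n) = - \frac{443 \left(-7\right)^{n}}{64} + \frac{5 n}{8} + \frac{59}{64}.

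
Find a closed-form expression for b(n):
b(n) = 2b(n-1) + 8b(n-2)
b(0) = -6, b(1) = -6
Characteristic equation: x² - 2x - 8 = 0, which factors as (x - (-2))(x - (4)) = 0.
Roots r₁ = -2, r₂ = 4 (distinct).
General solution: b(n) = A·(-2)^n + B·(4)^n.
From b(0) = -6: A + B = -6.
From b(1) = -6: -2A + 4B = -6.
Solving: A = -3, B = -3.
So b(n) = - 3 \left(-2\right)^{n} - 3 \cdot 4^{n}.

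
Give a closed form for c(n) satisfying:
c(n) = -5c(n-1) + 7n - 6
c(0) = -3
First-order linear with linear forcing.
Homogeneous solution: c_h(n) = A·(-5)^n.
Try particular c_p(n) = pn + q. Substituting:
  pn + q = -5(p(n-1) + q) + 7n - 6.
Matching the n-coefficient: p = -5p + 7 ⇒ p = \frac{7}{6}.
Matching constants: q = 5p - 5q - 6 ⇒ q = - \frac{1}{36}.
General: c(n) = A·(-5)^n + \frac{7 n}{6} - \frac{1}{36}.
Apply c(0) = -3: A - \frac{1}{36} = -3 ⇒ A = - \frac{107}{36}.
So c(n) = - \frac{107 \left(-5\right)^{n}}{36} + \frac{7 n}{6} - \frac{1}{36}.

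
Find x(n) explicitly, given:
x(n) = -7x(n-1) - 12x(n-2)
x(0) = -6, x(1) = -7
Characteristic equation: x² + 7x + 12 = 0, which factors as (x - (-4))(x - (-3)) = 0.
Roots r₁ = -4, r₂ = -3 (distinct).
General solution: x(n) = A·(-4)^n + B·(-3)^n.
From x(0) = -6: A + B = -6.
From x(1) = -7: -4A - 3B = -7.
Solving: A = 25, B = -31.
So x(n) = - 31 \left(-3\right)^{n} + 25 \left(-4\right)^{n}.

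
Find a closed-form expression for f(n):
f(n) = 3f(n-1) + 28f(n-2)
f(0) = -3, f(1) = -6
Characteristic equation: x² - 3x - 28 = 0, which factors as (x - (7))(x - (-4)) = 0.
Roots r₁ = 7, r₂ = -4 (distinct).
General solution: f(n) = A·(7)^n + B·(-4)^n.
From f(0) = -3: A + B = -3.
From f(1) = -6: 7A - 4B = -6.
Solving: A = - \frac{18}{11}, B = - \frac{15}{11}.
So f(n) = - \frac{15 \left(-4\right)^{n}}{11} - \frac{18 \cdot 7^{n}}{11}.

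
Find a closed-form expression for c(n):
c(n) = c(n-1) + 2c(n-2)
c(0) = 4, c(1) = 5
Characteristic equation: x² - x - 2 = 0, which factors as (x - (-1))(x - (2)) = 0.
Roots r₁ = -1, r₂ = 2 (distinct).
General solution: c(n) = A·(-1)^n + B·(2)^n.
From c(0) = 4: A + B = 4.
From c(1) = 5: -A + 2B = 5.
Solving: A = 1, B = 3.
So c(n) = \left(-1\right)^{n} + 3 \cdot 2^{n}.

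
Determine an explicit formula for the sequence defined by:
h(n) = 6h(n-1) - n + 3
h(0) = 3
First-order linear with linear forcing.
Homogeneous solution: h_h(n) = A·(6)^n.
Try particular h_p(n) = pn + q. Substituting:
  pn + q = 6(p(n-1) + q) - n + 3.
Matching the n-coefficient: p = 6p - 1 ⇒ p = \frac{1}{5}.
Matching constants: q = -6p + 6q + 3 ⇒ q = - \frac{9}{25}.
General: h(n) = A·(6)^n + \frac{n}{5} - \frac{9}{25}.
Apply h(0) = 3: A - \frac{9}{25} = 3 ⇒ A = \frac{84}{25}.
So h(n) = \frac{84 \cdot 6^{n}}{25} + \frac{n}{5} - \frac{9}{25}.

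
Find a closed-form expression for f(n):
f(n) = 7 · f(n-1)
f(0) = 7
Pure geometric recurrence with ratio 7.
By induction f(n) = f(0) · (7)^n = 7 \cdot 7^{n}.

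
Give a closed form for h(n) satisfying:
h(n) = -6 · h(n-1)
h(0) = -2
Pure geometric recurrence with ratio -6.
By induction h(n) = h(0) · (-6)^n = - 2 \left(-6\right)^{n}.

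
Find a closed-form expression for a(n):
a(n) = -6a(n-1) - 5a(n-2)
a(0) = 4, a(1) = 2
Characteristic equation: x² + 6x + 5 = 0, which factors as (x - (-5))(x - (-1)) = 0.
Roots r₁ = -5, r₂ = -1 (distinct).
General solution: a(n) = A·(-5)^n + B·(-1)^n.
From a(0) = 4: A + B = 4.
From a(1) = 2: -5A - B = 2.
Solving: A = - \frac{3}{2}, B = \frac{11}{2}.
So a(n) = \frac{11 \left(-1\right)^{n}}{2} - \frac{3 \left(-5\right)^{n}}{2}.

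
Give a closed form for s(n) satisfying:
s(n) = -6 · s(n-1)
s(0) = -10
Pure geometric recurrence with ratio -6.
By induction s(n) = s(0) · (-6)^n = - 10 \left(-6\right)^{n}.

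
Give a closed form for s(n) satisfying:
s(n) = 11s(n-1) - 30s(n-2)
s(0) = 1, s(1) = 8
Characteristic equation: x² - 11x + 30 = 0, which factors as (x - (5))(x - (6)) = 0.
Roots r₁ = 5, r₂ = 6 (distinct).
General solution: s(n) = A·(5)^n + B·(6)^n.
From s(0) = 1: A + B = 1.
From s(1) = 8: 5A + 6B = 8.
Solving: A = -2, B = 3.
So s(n) = - 2 \cdot 5^{n} + 3 \cdot 6^{n}.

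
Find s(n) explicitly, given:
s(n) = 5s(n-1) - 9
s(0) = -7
First-order linear non-homogeneous.
Homogeneous solution: s_h(n) = A·(5)^n.
Try constant particular solution s_p = K: K = 5K - 9 ⇒ K = \frac{9}{4}.
General: s(n) = A·(5)^n + \frac{9}{4}.
Apply s(0) = -7: A + \frac{9}{4} = -7 ⇒ A = - \frac{37}{4}.
So s(n) = \frac{9}{4} - \frac{37 \cdot 5^{n}}{4}.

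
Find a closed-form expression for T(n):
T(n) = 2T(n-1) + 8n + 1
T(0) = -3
First-order linear with linear forcing.
Homogeneous solution: T_h(n) = A·(2)^n.
Try particular T_p(n) = pn + q. Substituting:
  pn + q = 2(p(n-1) + q) + 8n + 1.
Matching the n-coefficient: p = 2p + 8 ⇒ p = -8.
Matching constants: q = -2p + 2q + 1 ⇒ q = -17.
General: T(n) = A·(2)^n - 8 n - 17.
Apply T(0) = -3: A - 17 = -3 ⇒ A = 14.
So T(n) = 14 \cdot 2^{n} - 8 n - 17.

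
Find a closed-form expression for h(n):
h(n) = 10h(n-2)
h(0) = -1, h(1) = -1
Characteristic equation: x² - 10 = 0.
Discriminant Δ = (0)² + 4·(10) = 40.
Roots r₁,₂ = (0 ± √40)/2, so r₁ = \sqrt{10}, r₂ = - \sqrt{10}.
General solution: h(n) = A·r₁^n + B·r₂^n.
From the initial conditions, A + B = -1 and r₁A + r₂B = -1.
Since r₁ - r₂ = √40: A = (-1 - (-1)r₂)/√40 = - \frac{1}{2} - \frac{\sqrt{10}}{20}, and B = -1 - A = - \frac{1}{2} + \frac{\sqrt{10}}{20}.
So h(n) = \left(- \frac{1}{2} - \frac{\sqrt{10}}{20}\right)\left(\sqrt{10}\right)^n + \left(- \frac{1}{2} + \frac{\sqrt{10}}{20}\right)\left(- \sqrt{10}\right)^n.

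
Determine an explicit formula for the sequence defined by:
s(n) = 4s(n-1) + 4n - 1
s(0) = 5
First-order linear with linear forcing.
Homogeneous solution: s_h(n) = A·(4)^n.
Try particular s_p(n) = pn + q. Substituting:
  pn + q = 4(p(n-1) + q) + 4n - 1.
Matching the n-coefficient: p = 4p + 4 ⇒ p = - \frac{4}{3}.
Matching constants: q = -4p + 4q - 1 ⇒ q = - \frac{13}{9}.
General: s(n) = A·(4)^n - \frac{4 n}{3} - \frac{13}{9}.
Apply s(0) = 5: A - \frac{13}{9} = 5 ⇒ A = \frac{58}{9}.
So s(n) = \frac{58 \cdot 4^{n}}{9} - \frac{4 n}{3} - \frac{13}{9}.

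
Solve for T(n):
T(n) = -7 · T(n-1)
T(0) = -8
Pure geometric recurrence with ratio -7.
By induction T(n) = T(0) · (-7)^n = - 8 \left(-7\right)^{n}.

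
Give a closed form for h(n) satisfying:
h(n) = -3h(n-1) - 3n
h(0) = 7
First-order linear with linear forcing.
Homogeneous solution: h_h(n) = A·(-3)^n.
Try particular h_p(n) = pn + q. Substituting:
  pn + q = -3(p(n-1) + q) - 3n.
Matching the n-coefficient: p = -3p - 3 ⇒ p = - \frac{3}{4}.
Matching constants: q = 3p - 3q ⇒ q = - \frac{9}{16}.
General: h(n) = A·(-3)^n - \frac{3 n}{4} - \frac{9}{16}.
Apply h(0) = 7: A - \frac{9}{16} = 7 ⇒ A = \frac{121}{16}.
So h(n) = \frac{121 \left(-3\right)^{n}}{16} - \frac{3 n}{4} - \frac{9}{16}.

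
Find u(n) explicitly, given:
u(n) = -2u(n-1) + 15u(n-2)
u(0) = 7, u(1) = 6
Characteristic equation: x² + 2x - 15 = 0, which factors as (x - (-5))(x - (3)) = 0.
Roots r₁ = -5, r₂ = 3 (distinct).
General solution: u(n) = A·(-5)^n + B·(3)^n.
From u(0) = 7: A + B = 7.
From u(1) = 6: -5A + 3B = 6.
Solving: A = \frac{15}{8}, B = \frac{41}{8}.
So u(n) = \frac{15 \left(-5\right)^{n}}{8} + \frac{41 \cdot 3^{n}}{8}.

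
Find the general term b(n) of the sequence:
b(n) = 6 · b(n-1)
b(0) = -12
Pure geometric recurrence with ratio 6.
By induction b(n) = b(0) · (6)^n = - 12 \cdot 6^{n}.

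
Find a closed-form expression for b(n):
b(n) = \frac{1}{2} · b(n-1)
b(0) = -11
Pure geometric recurrence with ratio \frac{1}{2}.
By induction b(n) = b(0) · (\frac{1}{2})^n = - 11 \cdot 2^{- n}.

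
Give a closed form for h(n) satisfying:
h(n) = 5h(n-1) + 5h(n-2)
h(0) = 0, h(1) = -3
Characteristic equation: x² - 5x - 5 = 0.
Discriminant Δ = (5)² + 4·(5) = 45.
Roots r₁,₂ = (5 ± √45)/2, so r₁ = \frac{5}{2} + \frac{3 \sqrt{5}}{2}, r₂ = \frac{5}{2} - \frac{3 \sqrt{5}}{2}.
General solution: h(n) = A·r₁^n + B·r₂^n.
From the initial conditions, A + B = 0 and r₁A + r₂B = -3.
Since r₁ - r₂ = √45: A = (-3 - (0)r₂)/√45 = - \frac{\sqrt{5}}{5}, and B = 0 - A = \frac{\sqrt{5}}{5}.
So h(n) = \left(- \frac{\sqrt{5}}{5}\right)\left(\frac{5}{2} + \frac{3 \sqrt{5}}{2}\right)^n + \left(\frac{\sqrt{5}}{5}\right)\left(\frac{5}{2} - \frac{3 \sqrt{5}}{2}\right)^n.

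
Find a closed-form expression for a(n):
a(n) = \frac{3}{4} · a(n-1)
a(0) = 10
Pure geometric recurrence with ratio \frac{3}{4}.
By induction a(n) = a(0) · (\frac{3}{4})^n = 10 \left(\frac{3}{4}\right)^{n}.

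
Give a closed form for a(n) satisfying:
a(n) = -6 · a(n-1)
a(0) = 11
Pure geometric recurrence with ratio -6.
By induction a(n) = a(0) · (-6)^n = 11 \left(-6\right)^{n}.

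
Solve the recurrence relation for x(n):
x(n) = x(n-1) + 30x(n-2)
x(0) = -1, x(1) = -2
Characteristic equation: x² - x - 30 = 0, which factors as (x - (6))(x - (-5)) = 0.
Roots r₁ = 6, r₂ = -5 (distinct).
General solution: x(n) = A·(6)^n + B·(-5)^n.
From x(0) = -1: A + B = -1.
From x(1) = -2: 6A - 5B = -2.
Solving: A = - \frac{7}{11}, B = - \frac{4}{11}.
So x(n) = - \frac{4 \left(-5\right)^{n}}{11} - \frac{7 \cdot 6^{n}}{11}.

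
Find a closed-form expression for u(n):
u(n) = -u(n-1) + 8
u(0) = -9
First-order linear non-homogeneous.
Homogeneous solution: u_h(n) = A·(-1)^n.
Try constant particular solution u_p = K: K = -K + 8 ⇒ K = 4.
General: u(n) = A·(-1)^n + 4.
Apply u(0) = -9: A + 4 = -9 ⇒ A = -13.
So u(n) = 4 - 13 \left(-1\right)^{n}.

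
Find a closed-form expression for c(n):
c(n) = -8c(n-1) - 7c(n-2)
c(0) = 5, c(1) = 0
Characteristic equation: x² + 8x + 7 = 0, which factors as (x - (-1))(x - (-7)) = 0.
Roots r₁ = -1, r₂ = -7 (distinct).
General solution: c(n) = A·(-1)^n + B·(-7)^n.
From c(0) = 5: A + B = 5.
From c(1) = 0: -A - 7B = 0.
Solving: A = \frac{35}{6}, B = - \frac{5}{6}.
So c(n) = \frac{35 \left(-1\right)^{n}}{6} - \frac{5 \left(-7\right)^{n}}{6}.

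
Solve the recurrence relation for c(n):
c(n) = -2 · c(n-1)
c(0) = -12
Pure geometric recurrence with ratio -2.
By induction c(n) = c(0) · (-2)^n = - 12 \left(-2\right)^{n}.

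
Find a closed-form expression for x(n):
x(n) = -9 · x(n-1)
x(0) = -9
Pure geometric recurrence with ratio -9.
By induction x(n) = x(0) · (-9)^n = - 9 \left(-9\right)^{n}.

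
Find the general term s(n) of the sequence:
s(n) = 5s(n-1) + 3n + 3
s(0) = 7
First-order linear with linear forcing.
Homogeneous solution: s_h(n) = A·(5)^n.
Try particular s_p(n) = pn + q. Substituting:
  pn + q = 5(p(n-1) + q) + 3n + 3.
Matching the n-coefficient: p = 5p + 3 ⇒ p = - \frac{3}{4}.
Matching constants: q = -5p + 5q + 3 ⇒ q = - \frac{27}{16}.
General: s(n) = A·(5)^n - \frac{3 n}{4} - \frac{27}{16}.
Apply s(0) = 7: A - \frac{27}{16} = 7 ⇒ A = \frac{139}{16}.
So s(n) = \frac{139 \cdot 5^{n}}{16} - \frac{3 n}{4} - \frac{27}{16}.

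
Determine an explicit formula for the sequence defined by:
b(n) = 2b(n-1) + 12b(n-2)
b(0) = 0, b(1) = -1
Characteristic equation: x² - 2x - 12 = 0.
Discriminant Δ = (2)² + 4·(12) = 52.
Roots r₁,₂ = (2 ± √52)/2, so r₁ = 1 + \sqrt{13}, r₂ = 1 - \sqrt{13}.
General solution: b(n) = A·r₁^n + B·r₂^n.
From the initial conditions, A + B = 0 and r₁A + r₂B = -1.
Since r₁ - r₂ = √52: A = (-1 - (0)r₂)/√52 = - \frac{\sqrt{13}}{26}, and B = 0 - A = \frac{\sqrt{13}}{26}.
So b(n) = \left(- \frac{\sqrt{13}}{26}\right)\left(1 + \sqrt{13}\right)^n + \left(\frac{\sqrt{13}}{26}\right)\left(1 - \sqrt{13}\right)^n.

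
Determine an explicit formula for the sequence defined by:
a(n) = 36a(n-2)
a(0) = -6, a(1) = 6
Characteristic equation: x² - 36 = 0, which factors as (x - (-6))(x - (6)) = 0.
Roots r₁ = -6, r₂ = 6 (distinct).
General solution: a(n) = A·(-6)^n + B·(6)^n.
From a(0) = -6: A + B = -6.
From a(1) = 6: -6A + 6B = 6.
Solving: A = - \frac{7}{2}, B = - \frac{5}{2}.
So a(n) = - \frac{7 \left(-6\right)^{n}}{2} - \frac{5 \cdot 6^{n}}{2}.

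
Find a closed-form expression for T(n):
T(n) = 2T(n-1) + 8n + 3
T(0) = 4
First-order linear with linear forcing.
Homogeneous solution: T_h(n) = A·(2)^n.
Try particular T_p(n) = pn + q. Substituting:
  pn + q = 2(p(n-1) + q) + 8n + 3.
Matching the n-coefficient: p = 2p + 8 ⇒ p = -8.
Matching constants: q = -2p + 2q + 3 ⇒ q = -19.
General: T(n) = A·(2)^n - 8 n - 19.
Apply T(0) = 4: A - 19 = 4 ⇒ A = 23.
So T(n) = 23 \cdot 2^{n} - 8 n - 19.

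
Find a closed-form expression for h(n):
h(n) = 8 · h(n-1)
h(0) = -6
Pure geometric recurrence with ratio 8.
By induction h(n) = h(0) · (8)^n = - 6 \cdot 8^{n}.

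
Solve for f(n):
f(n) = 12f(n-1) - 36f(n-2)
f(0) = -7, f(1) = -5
Characteristic equation: x² - 12x + 36 = 0, which is (x - (6))².
Repeated root r = 6.
General solution: f(n) = (A + Bn)·(6)^n.
From f(0) = -7: A = -7.
From f(1) = -5: (A + B)·(6) = -5 ⇒ B = \frac{37}{6}.
So f(n) = \left(\frac{37 n}{6} - 7\right) \cdot (6)^n.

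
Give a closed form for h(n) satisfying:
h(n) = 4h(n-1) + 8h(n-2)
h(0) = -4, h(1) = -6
Characteristic equation: x² - 4x - 8 = 0.
Discriminant Δ = (4)² + 4·(8) = 48.
Roots r₁,₂ = (4 ± √48)/2, so r₁ = 2 + 2 \sqrt{3}, r₂ = 2 - 2 \sqrt{3}.
General solution: h(n) = A·r₁^n + B·r₂^n.
From the initial conditions, A + B = -4 and r₁A + r₂B = -6.
Since r₁ - r₂ = √48: A = (-6 - (-4)r₂)/√48 = -2 + \frac{\sqrt{3}}{6}, and B = -4 - A = -2 - \frac{\sqrt{3}}{6}.
So h(n) = \left(-2 + \frac{\sqrt{3}}{6}\right)\left(2 + 2 \sqrt{3}\right)^n + \left(-2 - \frac{\sqrt{3}}{6}\right)\left(2 - 2 \sqrt{3}\right)^n.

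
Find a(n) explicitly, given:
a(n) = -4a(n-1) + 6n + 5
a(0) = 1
First-order linear with linear forcing.
Homogeneous solution: a_h(n) = A·(-4)^n.
Try particular a_p(n) = pn + q. Substituting:
  pn + q = -4(p(n-1) + q) + 6n + 5.
Matching the n-coefficient: p = -4p + 6 ⇒ p = \frac{6}{5}.
Matching constants: q = 4p - 4q + 5 ⇒ q = \frac{49}{25}.
General: a(n) = A·(-4)^n + \frac{6 n}{5} + \frac{49}{25}.
Apply a(0) = 1: A + \frac{49}{25} = 1 ⇒ A = - \frac{24}{25}.
So a(n) = - \frac{24 \left(-4\right)^{n}}{25} + \frac{6 n}{5} + \frac{49}{25}.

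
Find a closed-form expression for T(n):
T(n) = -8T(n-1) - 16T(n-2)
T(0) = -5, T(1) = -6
Characteristic equation: x² + 8x + 16 = 0, which is (x - (-4))².
Repeated root r = -4.
General solution: T(n) = (A + Bn)·(-4)^n.
From T(0) = -5: A = -5.
From T(1) = -6: (A + B)·(-4) = -6 ⇒ B = \frac{13}{2}.
So T(n) = \left(\frac{13 n}{2} - 5\right) \cdot (-4)^n.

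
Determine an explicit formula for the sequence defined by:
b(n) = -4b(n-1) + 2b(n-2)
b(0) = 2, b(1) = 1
Characteristic equation: x² + 4x - 2 = 0.
Discriminant Δ = (-4)² + 4·(2) = 24.
Roots r₁,₂ = (-4 ± √24)/2, so r₁ = -2 + \sqrt{6}, r₂ = - \sqrt{6} - 2.
General solution: b(n) = A·r₁^n + B·r₂^n.
From the initial conditions, A + B = 2 and r₁A + r₂B = 1.
Since r₁ - r₂ = √24: A = (1 - (2)r₂)/√24 = 1 + \frac{5 \sqrt{6}}{12}, and B = 2 - A = 1 - \frac{5 \sqrt{6}}{12}.
So b(n) = \left(1 + \frac{5 \sqrt{6}}{12}\right)\left(-2 + \sqrt{6}\right)^n + \left(1 - \frac{5 \sqrt{6}}{12}\right)\left(- \sqrt{6} - 2\right)^n.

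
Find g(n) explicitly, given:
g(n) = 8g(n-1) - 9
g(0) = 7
First-order linear non-homogeneous.
Homogeneous solution: g_h(n) = A·(8)^n.
Try constant particular solution g_p = K: K = 8K - 9 ⇒ K = \frac{9}{7}.
General: g(n) = A·(8)^n + \frac{9}{7}.
Apply g(0) = 7: A + \frac{9}{7} = 7 ⇒ A = \frac{40}{7}.
So g(n) = \frac{40 \cdot 8^{n}}{7} + \frac{9}{7}.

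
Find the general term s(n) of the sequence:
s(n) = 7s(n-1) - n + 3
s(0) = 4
First-order linear with linear forcing.
Homogeneous solution: s_h(n) = A·(7)^n.
Try particular s_p(n) = pn + q. Substituting:
  pn + q = 7(p(n-1) + q) - n + 3.
Matching the n-coefficient: p = 7p - 1 ⇒ p = \frac{1}{6}.
Matching constants: q = -7p + 7q + 3 ⇒ q = - \frac{11}{36}.
General: s(n) = A·(7)^n + \frac{n}{6} - \frac{11}{36}.
Apply s(0) = 4: A - \frac{11}{36} = 4 ⇒ A = \frac{155}{36}.
So s(n) = \frac{155 \cdot 7^{n}}{36} + \frac{n}{6} - \frac{11}{36}.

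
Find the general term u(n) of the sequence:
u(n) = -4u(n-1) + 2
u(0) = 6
First-order linear non-homogeneous.
Homogeneous solution: u_h(n) = A·(-4)^n.
Try constant particular solution u_p = K: K = -4K + 2 ⇒ K = \frac{2}{5}.
General: u(n) = A·(-4)^n + \frac{2}{5}.
Apply u(0) = 6: A + \frac{2}{5} = 6 ⇒ A = \frac{28}{5}.
So u(n) = \frac{28 \left(-4\right)^{n}}{5} + \frac{2}{5}.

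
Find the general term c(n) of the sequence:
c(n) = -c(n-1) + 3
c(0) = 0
First-order linear non-homogeneous.
Homogeneous solution: c_h(n) = A·(-1)^n.
Try constant particular solution c_p = K: K = -K + 3 ⇒ K = \frac{3}{2}.
General: c(n) = A·(-1)^n + \frac{3}{2}.
Apply c(0) = 0: A + \frac{3}{2} = 0 ⇒ A = - \frac{3}{2}.
So c(n) = \frac{3}{2} - \frac{3 \left(-1\right)^{n}}{2}.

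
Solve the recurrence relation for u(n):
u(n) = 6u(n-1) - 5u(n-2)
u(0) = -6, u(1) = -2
Characteristic equation: x² - 6x + 5 = 0, which factors as (x - (5))(x - (1)) = 0.
Roots r₁ = 5, r₂ = 1 (distinct).
General solution: u(n) = A·(5)^n + B·(1)^n.
From u(0) = -6: A + B = -6.
From u(1) = -2: 5A + B = -2.
Solving: A = 1, B = -7.
So u(n) = 5^{n} - 7.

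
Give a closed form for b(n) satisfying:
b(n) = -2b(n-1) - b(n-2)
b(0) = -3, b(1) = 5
Characteristic equation: x² + 2x + 1 = 0, which is (x - (-1))².
Repeated root r = -1.
General solution: b(n) = (A + Bn)·(-1)^n.
From b(0) = -3: A = -3.
From b(1) = 5: (A + B)·(-1) = 5 ⇒ B = -2.
So b(n) = \left(- 2 n - 3\right) \cdot (-1)^n.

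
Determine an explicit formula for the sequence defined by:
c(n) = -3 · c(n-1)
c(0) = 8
Pure geometric recurrence with ratio -3.
By induction c(n) = c(0) · (-3)^n = 8 \left(-3\right)^{n}.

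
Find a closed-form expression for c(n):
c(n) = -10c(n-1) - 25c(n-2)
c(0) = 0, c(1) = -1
Characteristic equation: x² + 10x + 25 = 0, which is (x - (-5))².
Repeated root r = -5.
General solution: c(n) = (A + Bn)·(-5)^n.
From c(0) = 0: A = 0.
From c(1) = -1: (A + B)·(-5) = -1 ⇒ B = \frac{1}{5}.
So c(n) = \left(\frac{n}{5}\right) \cdot (-5)^n.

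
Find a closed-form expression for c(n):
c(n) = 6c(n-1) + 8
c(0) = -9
First-order linear non-homogeneous.
Homogeneous solution: c_h(n) = A·(6)^n.
Try constant particular solution c_p = K: K = 6K + 8 ⇒ K = - \frac{8}{5}.
General: c(n) = A·(6)^n - \frac{8}{5}.
Apply c(0) = -9: A - \frac{8}{5} = -9 ⇒ A = - \frac{37}{5}.
So c(n) = - \frac{37 \cdot 6^{n}}{5} - \frac{8}{5}.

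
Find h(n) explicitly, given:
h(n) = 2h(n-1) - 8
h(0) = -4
First-order linear non-homogeneous.
Homogeneous solution: h_h(n) = A·(2)^n.
Try constant particular solution h_p = K: K = 2K - 8 ⇒ K = 8.
General: h(n) = A·(2)^n + 8.
Apply h(0) = -4: A + 8 = -4 ⇒ A = -12.
So h(n) = 8 - 12 \cdot 2^{n}.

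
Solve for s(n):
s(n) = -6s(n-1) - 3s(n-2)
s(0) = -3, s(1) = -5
Characteristic equation: x² + 6x + 3 = 0.
Discriminant Δ = (-6)² + 4·(-3) = 24.
Roots r₁,₂ = (-6 ± √24)/2, so r₁ = -3 + \sqrt{6}, r₂ = -3 - \sqrt{6}.
General solution: s(n) = A·r₁^n + B·r₂^n.
From the initial conditions, A + B = -3 and r₁A + r₂B = -5.
Since r₁ - r₂ = √24: A = (-5 - (-3)r₂)/√24 = - \frac{7 \sqrt{6}}{6} - \frac{3}{2}, and B = -3 - A = - \frac{3}{2} + \frac{7 \sqrt{6}}{6}.
So s(n) = \left(- \frac{7 \sqrt{6}}{6} - \frac{3}{2}\right)\left(-3 + \sqrt{6}\right)^n + \left(- \frac{3}{2} + \frac{7 \sqrt{6}}{6}\right)\left(-3 - \sqrt{6}\right)^n.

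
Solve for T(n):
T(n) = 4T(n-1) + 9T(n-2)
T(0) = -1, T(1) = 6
Characteristic equation: x² - 4x - 9 = 0.
Discriminant Δ = (4)² + 4·(9) = 52.
Roots r₁,₂ = (4 ± √52)/2, so r₁ = 2 + \sqrt{13}, r₂ = 2 - \sqrt{13}.
General solution: T(n) = A·r₁^n + B·r₂^n.
From the initial conditions, A + B = -1 and r₁A + r₂B = 6.
Since r₁ - r₂ = √52: A = (6 - (-1)r₂)/√52 = - \frac{1}{2} + \frac{4 \sqrt{13}}{13}, and B = -1 - A = - \frac{4 \sqrt{13}}{13} - \frac{1}{2}.
So T(n) = \left(- \frac{1}{2} + \frac{4 \sqrt{13}}{13}\right)\left(2 + \sqrt{13}\right)^n + \left(- \frac{4 \sqrt{13}}{13} - \frac{1}{2}\right)\left(2 - \sqrt{13}\right)^n.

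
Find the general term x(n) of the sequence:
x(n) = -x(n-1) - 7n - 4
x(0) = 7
First-order linear with linear forcing.
Homogeneous solution: x_h(n) = A·(-1)^n.
Try particular x_p(n) = pn + q. Substituting:
  pn + q = -(p(n-1) + q) - 7n - 4.
Matching the n-coefficient: p = -p - 7 ⇒ p = - \frac{7}{2}.
Matching constants: q = p - q - 4 ⇒ q = - \frac{15}{4}.
General: x(n) = A·(-1)^n - \frac{7 n}{2} - \frac{15}{4}.
Apply x(0) = 7: A - \frac{15}{4} = 7 ⇒ A = \frac{43}{4}.
So x(n) = \frac{43 \left(-1\right)^{n}}{4} - \frac{7 n}{2} - \frac{15}{4}.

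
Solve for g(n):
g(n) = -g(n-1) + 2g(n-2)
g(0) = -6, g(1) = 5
Characteristic equation: x² + x - 2 = 0, which factors as (x - (-2))(x - (1)) = 0.
Roots r₁ = -2, r₂ = 1 (distinct).
General solution: g(n) = A·(-2)^n + B·(1)^n.
From g(0) = -6: A + B = -6.
From g(1) = 5: -2A + B = 5.
Solving: A = - \frac{11}{3}, B = - \frac{7}{3}.
So g(n) = - \frac{11 \left(-2\right)^{n}}{3} - \frac{7}{3}.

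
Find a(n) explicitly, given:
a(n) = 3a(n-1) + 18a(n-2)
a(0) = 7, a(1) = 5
Characteristic equation: x² - 3x - 18 = 0, which factors as (x - (-3))(x - (6)) = 0.
Roots r₁ = -3, r₂ = 6 (distinct).
General solution: a(n) = A·(-3)^n + B·(6)^n.
From a(0) = 7: A + B = 7.
From a(1) = 5: -3A + 6B = 5.
Solving: A = \frac{37}{9}, B = \frac{26}{9}.
So a(n) = \frac{37 \left(-3\right)^{n}}{9} + \frac{26 \cdot 6^{n}}{9}.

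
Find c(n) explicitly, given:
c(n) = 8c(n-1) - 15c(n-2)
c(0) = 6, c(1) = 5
Characteristic equation: x² - 8x + 15 = 0, which factors as (x - (5))(x - (3)) = 0.
Roots r₁ = 5, r₂ = 3 (distinct).
General solution: c(n) = A·(5)^n + B·(3)^n.
From c(0) = 6: A + B = 6.
From c(1) = 5: 5A + 3B = 5.
Solving: A = - \frac{13}{2}, B = \frac{25}{2}.
So c(n) = \frac{25 \cdot 3^{n}}{2} - \frac{13 \cdot 5^{n}}{2}.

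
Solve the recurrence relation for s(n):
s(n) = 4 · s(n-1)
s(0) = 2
Pure geometric recurrence with ratio 4.
By induction s(n) = s(0) · (4)^n = 2 \cdot 4^{n}.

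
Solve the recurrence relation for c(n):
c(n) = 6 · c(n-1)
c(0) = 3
Pure geometric recurrence with ratio 6.
By induction c(n) = c(0) · (6)^n = 3 \cdot 6^{n}.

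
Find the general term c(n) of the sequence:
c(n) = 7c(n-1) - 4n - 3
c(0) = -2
First-order linear with linear forcing.
Homogeneous solution: c_h(n) = A·(7)^n.
Try particular c_p(n) = pn + q. Substituting:
  pn + q = 7(p(n-1) + q) - 4n - 3.
Matching the n-coefficient: p = 7p - 4 ⇒ p = \frac{2}{3}.
Matching constants: q = -7p + 7q - 3 ⇒ q = \frac{23}{18}.
General: c(n) = A·(7)^n + \frac{2 n}{3} + \frac{23}{18}.
Apply c(0) = -2: A + \frac{23}{18} = -2 ⇒ A = - \frac{59}{18}.
So c(n) = - \frac{59 \cdot 7^{n}}{18} + \frac{2 n}{3} + \frac{23}{18}.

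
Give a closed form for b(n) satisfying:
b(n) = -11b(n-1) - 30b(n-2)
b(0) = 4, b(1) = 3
Characteristic equation: x² + 11x + 30 = 0, which factors as (x - (-6))(x - (-5)) = 0.
Roots r₁ = -6, r₂ = -5 (distinct).
General solution: b(n) = A·(-6)^n + B·(-5)^n.
From b(0) = 4: A + B = 4.
From b(1) = 3: -6A - 5B = 3.
Solving: A = -23, B = 27.
So b(n) = 27 \left(-5\right)^{n} - 23 \left(-6\right)^{n}.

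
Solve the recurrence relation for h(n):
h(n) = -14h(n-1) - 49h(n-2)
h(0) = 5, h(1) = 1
Characteristic equation: x² + 14x + 49 = 0, which is (x - (-7))².
Repeated root r = -7.
General solution: h(n) = (A + Bn)·(-7)^n.
From h(0) = 5: A = 5.
From h(1) = 1: (A + B)·(-7) = 1 ⇒ B = - \frac{36}{7}.
So h(n) = \left(5 - \frac{36 n}{7}\right) \cdot (-7)^n.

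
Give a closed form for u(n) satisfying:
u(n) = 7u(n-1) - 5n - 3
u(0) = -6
First-order linear with linear forcing.
Homogeneous solution: u_h(n) = A·(7)^n.
Try particular u_p(n) = pn + q. Substituting:
  pn + q = 7(p(n-1) + q) - 5n - 3.
Matching the n-coefficient: p = 7p - 5 ⇒ p = \frac{5}{6}.
Matching constants: q = -7p + 7q - 3 ⇒ q = \frac{53}{36}.
General: u(n) = A·(7)^n + \frac{5 n}{6} + \frac{53}{36}.
Apply u(0) = -6: A + \frac{53}{36} = -6 ⇒ A = - \frac{269}{36}.
So u(n) = - \frac{269 \cdot 7^{n}}{36} + \frac{5 n}{6} + \frac{53}{36}.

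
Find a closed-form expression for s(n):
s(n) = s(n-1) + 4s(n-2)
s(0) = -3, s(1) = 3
Characteristic equation: x² - x - 4 = 0.
Discriminant Δ = (1)² + 4·(4) = 17.
Roots r₁,₂ = (1 ± √17)/2, so r₁ = \frac{1}{2} + \frac{\sqrt{17}}{2}, r₂ = \frac{1}{2} - \frac{\sqrt{17}}{2}.
General solution: s(n) = A·r₁^n + B·r₂^n.
From the initial conditions, A + B = -3 and r₁A + r₂B = 3.
Since r₁ - r₂ = √17: A = (3 - (-3)r₂)/√17 = - \frac{3}{2} + \frac{9 \sqrt{17}}{34}, and B = -3 - A = - \frac{3}{2} - \frac{9 \sqrt{17}}{34}.
So s(n) = \left(- \frac{3}{2} + \frac{9 \sqrt{17}}{34}\right)\left(\frac{1}{2} + \frac{\sqrt{17}}{2}\right)^n + \left(- \frac{3}{2} - \frac{9 \sqrt{17}}{34}\right)\left(\frac{1}{2} - \frac{\sqrt{17}}{2}\right)^n.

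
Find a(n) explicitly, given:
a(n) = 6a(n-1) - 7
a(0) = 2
First-order linear non-homogeneous.
Homogeneous solution: a_h(n) = A·(6)^n.
Try constant particular solution a_p = K: K = 6K - 7 ⇒ K = \frac{7}{5}.
General: a(n) = A·(6)^n + \frac{7}{5}.
Apply a(0) = 2: A + \frac{7}{5} = 2 ⇒ A = \frac{3}{5}.
So a(n) = \frac{3 \cdot 6^{n}}{5} + \frac{7}{5}.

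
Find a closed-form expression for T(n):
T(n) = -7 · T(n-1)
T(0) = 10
Pure geometric recurrence with ratio -7.
By induction T(n) = T(0) · (-7)^n = 10 \left(-7\right)^{n}.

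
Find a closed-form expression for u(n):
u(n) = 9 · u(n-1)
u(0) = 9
Pure geometric recurrence with ratio 9.
By induction u(n) = u(0) · (9)^n = 9 \cdot 9^{n}.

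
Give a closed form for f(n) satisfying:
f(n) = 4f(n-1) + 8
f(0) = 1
First-order linear non-homogeneous.
Homogeneous solution: f_h(n) = A·(4)^n.
Try constant particular solution f_p = K: K = 4K + 8 ⇒ K = - \frac{8}{3}.
General: f(n) = A·(4)^n - \frac{8}{3}.
Apply f(0) = 1: A - \frac{8}{3} = 1 ⇒ A = \frac{11}{3}.
So f(n) = \frac{11 \cdot 4^{n}}{3} - \frac{8}{3}.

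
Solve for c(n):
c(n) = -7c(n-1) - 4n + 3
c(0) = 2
First-order linear with linear forcing.
Homogeneous solution: c_h(n) = A·(-7)^n.
Try particular c_p(n) = pn + q. Substituting:
  pn + q = -7(p(n-1) + q) - 4n + 3.
Matching the n-coefficient: p = -7p - 4 ⇒ p = - \frac{1}{2}.
Matching constants: q = 7p - 7q + 3 ⇒ q = - \frac{1}{16}.
General: c(n) = A·(-7)^n - \frac{n}{2} - \frac{1}{16}.
Apply c(0) = 2: A - \frac{1}{16} = 2 ⇒ A = \frac{33}{16}.
So c(n) = \frac{33 \left(-7\right)^{n}}{16} - \frac{n}{2} - \frac{1}{16}.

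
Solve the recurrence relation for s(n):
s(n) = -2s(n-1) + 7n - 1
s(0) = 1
First-order linear with linear forcing.
Homogeneous solution: s_h(n) = A·(-2)^n.
Try particular s_p(n) = pn + q. Substituting:
  pn + q = -2(p(n-1) + q) + 7n - 1.
Matching the n-coefficient: p = -2p + 7 ⇒ p = \frac{7}{3}.
Matching constants: q = 2p - 2q - 1 ⇒ q = \frac{11}{9}.
General: s(n) = A·(-2)^n + \frac{7 n}{3} + \frac{11}{9}.
Apply s(0) = 1: A + \frac{11}{9} = 1 ⇒ A = - \frac{2}{9}.
So s(n) = - \frac{2 \left(-2\right)^{n}}{9} + \frac{7 n}{3} + \frac{11}{9}.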